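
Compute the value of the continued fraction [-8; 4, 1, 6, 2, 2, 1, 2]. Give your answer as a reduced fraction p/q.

-5347/686

Start with 2.
1 + 1/(2/1) = 1 + 1/2 = 3/2
2 + 1/(3/2) = 2 + 2/3 = 8/3
2 + 1/(8/3) = 2 + 3/8 = 19/8
6 + 1/(19/8) = 6 + 8/19 = 122/19
1 + 1/(122/19) = 1 + 19/122 = 141/122
4 + 1/(141/122) = 4 + 122/141 = 686/141
-8 + 1/(686/141) = -8 + 141/686 = -5347/686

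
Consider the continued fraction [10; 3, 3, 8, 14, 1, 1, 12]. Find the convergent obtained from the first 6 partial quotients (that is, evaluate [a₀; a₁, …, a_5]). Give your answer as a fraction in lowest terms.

12928/1255

Compute successive convergents:
a_0 = 10: 10/1
a_1 = 3: 31/3
a_2 = 3: 103/10
a_3 = 8: 855/83
a_4 = 14: 12073/1172
a_5 = 1: 12928/1255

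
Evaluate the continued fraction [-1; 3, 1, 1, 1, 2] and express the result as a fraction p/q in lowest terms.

Starting at the tail and folding back:
Start with 2.
1 + 1/(2/1) = 1 + 1/2 = 3/2
1 + 1/(3/2) = 1 + 2/3 = 5/3
1 + 1/(5/3) = 1 + 3/5 = 8/5
3 + 1/(8/5) = 3 + 5/8 = 29/8
-1 + 1/(29/8) = -1 + 8/29 = -21/29

-21/29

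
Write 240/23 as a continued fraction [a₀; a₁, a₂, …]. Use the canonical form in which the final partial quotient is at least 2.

[10; 2, 3, 3]

240 ÷ 23 → quotient 10, remainder 10
23 ÷ 10 → quotient 2, remainder 3
10 ÷ 3 → quotient 3, remainder 1
3 ÷ 1 → quotient 3, remainder 0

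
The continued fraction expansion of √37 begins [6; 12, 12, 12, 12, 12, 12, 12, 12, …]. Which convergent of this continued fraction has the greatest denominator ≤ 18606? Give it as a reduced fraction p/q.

10657/1752

List convergents until the denominator exceeds the bound:
a_0 = 6: 6/1  (≤ bound)
a_1 = 12: 73/12  (≤ bound)
a_2 = 12: 882/145  (≤ bound)
a_3 = 12: 10657/1752  (≤ bound)
a_4 = 12: 128766/21169  (> 18606, stop)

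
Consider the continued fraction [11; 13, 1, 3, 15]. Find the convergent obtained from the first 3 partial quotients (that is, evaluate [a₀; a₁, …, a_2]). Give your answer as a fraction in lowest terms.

155/14

Use the convergent recurrence hₖ = aₖ·hₖ₋₁ + hₖ₋₂ (and likewise for the denominators kₖ):
a_0 = 11: 11/1
a_1 = 13: 144/13
a_2 = 1: 155/14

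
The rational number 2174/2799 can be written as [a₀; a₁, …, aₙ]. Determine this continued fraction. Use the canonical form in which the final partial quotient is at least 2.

[0; 1, 3, 2, 11, 13, 2]

⌊2174/2799⌋ = 0, remainder 2174
⌊2799/2174⌋ = 1, remainder 625
⌊2174/625⌋ = 3, remainder 299
⌊625/299⌋ = 2, remainder 27
⌊299/27⌋ = 11, remainder 2
⌊27/2⌋ = 13, remainder 1
⌊2/1⌋ = 2, remainder 0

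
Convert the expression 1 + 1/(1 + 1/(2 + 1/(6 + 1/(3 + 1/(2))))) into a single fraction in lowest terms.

234/139

Compute successive convergents:
a_0 = 1: 1/1
a_1 = 1: 2/1
a_2 = 2: 5/3
a_3 = 6: 32/19
a_4 = 3: 101/60
a_5 = 2: 234/139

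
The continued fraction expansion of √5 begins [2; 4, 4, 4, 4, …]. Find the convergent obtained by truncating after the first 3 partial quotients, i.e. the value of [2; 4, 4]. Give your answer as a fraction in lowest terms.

38/17

a_0 = 2: 2/1
a_1 = 4: 9/4
a_2 = 4: 38/17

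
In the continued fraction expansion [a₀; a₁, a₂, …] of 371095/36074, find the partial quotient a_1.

3

371095 = 10·36074 + 10355, so a_0 = 10
36074 = 3·10355 + 5009, so a_1 = 3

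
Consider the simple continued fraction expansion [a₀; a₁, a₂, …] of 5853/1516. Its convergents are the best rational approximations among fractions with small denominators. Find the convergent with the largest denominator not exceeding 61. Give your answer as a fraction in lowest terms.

a_0 = 3: 3/1  (≤ bound)
a_1 = 1: 4/1  (≤ bound)
a_2 = 6: 27/7  (≤ bound)
a_3 = 5: 139/36  (≤ bound)
a_4 = 2: 305/79  (> 61, stop)

139/36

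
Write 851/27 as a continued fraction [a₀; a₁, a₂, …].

Apply division with remainder until the remainder is 0:
⌊851/27⌋ = 31, remainder 14
⌊27/14⌋ = 1, remainder 13
⌊14/13⌋ = 1, remainder 1
⌊13/1⌋ = 13, remainder 0

[31; 1, 1, 13]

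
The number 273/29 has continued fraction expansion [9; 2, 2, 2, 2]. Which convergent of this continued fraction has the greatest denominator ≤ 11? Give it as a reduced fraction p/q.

a_0 = 9: 9/1  (≤ bound)
a_1 = 2: 19/2  (≤ bound)
a_2 = 2: 47/5  (≤ bound)
a_3 = 2: 113/12  (> 11, stop)

47/5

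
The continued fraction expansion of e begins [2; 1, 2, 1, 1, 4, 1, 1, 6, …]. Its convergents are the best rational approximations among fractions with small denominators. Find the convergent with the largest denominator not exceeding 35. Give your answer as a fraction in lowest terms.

List convergents until the denominator exceeds the bound:
a_0 = 2: 2/1  (≤ bound)
a_1 = 1: 3/1  (≤ bound)
a_2 = 2: 8/3  (≤ bound)
a_3 = 1: 11/4  (≤ bound)
a_4 = 1: 19/7  (≤ bound)
a_5 = 4: 87/32  (≤ bound)
a_6 = 1: 106/39  (> 35, stop)

87/32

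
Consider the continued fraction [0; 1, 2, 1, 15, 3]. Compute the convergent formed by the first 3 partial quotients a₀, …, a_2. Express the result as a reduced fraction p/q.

Starting at the tail and folding back:
Start with 2.
1 + 1/(2/1) = 1 + 1/2 = 3/2
0 + 1/(3/2) = 0 + 2/3 = 2/3

2/3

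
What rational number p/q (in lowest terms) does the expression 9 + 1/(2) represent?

a_0 = 9: 9/1
a_1 = 2: 19/2

19/2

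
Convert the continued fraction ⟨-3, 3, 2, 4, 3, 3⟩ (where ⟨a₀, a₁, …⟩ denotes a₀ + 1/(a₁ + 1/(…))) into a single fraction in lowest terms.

-897/331

Collapse the nested fraction from the inside out:
Start with 3.
3 + 1/(3/1) = 3 + 1/3 = 10/3
4 + 1/(10/3) = 4 + 3/10 = 43/10
2 + 1/(43/10) = 2 + 10/43 = 96/43
3 + 1/(96/43) = 3 + 43/96 = 331/96
-3 + 1/(331/96) = -3 + 96/331 = -897/331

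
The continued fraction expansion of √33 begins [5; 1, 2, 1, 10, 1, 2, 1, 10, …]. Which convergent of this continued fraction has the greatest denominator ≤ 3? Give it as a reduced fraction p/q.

List convergents until the denominator exceeds the bound:
a_0 = 5: 5/1  (≤ bound)
a_1 = 1: 6/1  (≤ bound)
a_2 = 2: 17/3  (≤ bound)
a_3 = 1: 23/4  (> 3, stop)

17/3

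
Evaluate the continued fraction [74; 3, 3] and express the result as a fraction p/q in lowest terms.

743/10

a_0 = 74: 74/1
a_1 = 3: 223/3
a_2 = 3: 743/10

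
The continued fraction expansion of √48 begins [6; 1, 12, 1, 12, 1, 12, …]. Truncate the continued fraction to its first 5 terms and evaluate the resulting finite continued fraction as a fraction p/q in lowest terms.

Use the convergent recurrence hₖ = aₖ·hₖ₋₁ + hₖ₋₂ (and likewise for the denominators kₖ):
a_0 = 6: 6/1
a_1 = 1: 7/1
a_2 = 12: 90/13
a_3 = 1: 97/14
a_4 = 12: 1254/181

1254/181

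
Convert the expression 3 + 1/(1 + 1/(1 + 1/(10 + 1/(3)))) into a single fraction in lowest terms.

229/65

Collapse the nested fraction from the inside out:
Start with 3.
10 + 1/(3/1) = 10 + 1/3 = 31/3
1 + 1/(31/3) = 1 + 3/31 = 34/31
1 + 1/(34/31) = 1 + 31/34 = 65/34
3 + 1/(65/34) = 3 + 34/65 = 229/65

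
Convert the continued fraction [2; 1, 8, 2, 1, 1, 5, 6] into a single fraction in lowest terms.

4702/1625

Starting at the tail and folding back:
Start with 6.
5 + 1/(6/1) = 5 + 1/6 = 31/6
1 + 1/(31/6) = 1 + 6/31 = 37/31
1 + 1/(37/31) = 1 + 31/37 = 68/37
2 + 1/(68/37) = 2 + 37/68 = 173/68
8 + 1/(173/68) = 8 + 68/173 = 1452/173
1 + 1/(1452/173) = 1 + 173/1452 = 1625/1452
2 + 1/(1625/1452) = 2 + 1452/1625 = 4702/1625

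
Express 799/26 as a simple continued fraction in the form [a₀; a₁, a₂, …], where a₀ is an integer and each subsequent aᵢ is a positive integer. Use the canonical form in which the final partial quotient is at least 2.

[30; 1, 2, 1, 2, 2]

799 ÷ 26 → quotient 30, remainder 19
26 ÷ 19 → quotient 1, remainder 7
19 ÷ 7 → quotient 2, remainder 5
7 ÷ 5 → quotient 1, remainder 2
5 ÷ 2 → quotient 2, remainder 1
2 ÷ 1 → quotient 2, remainder 0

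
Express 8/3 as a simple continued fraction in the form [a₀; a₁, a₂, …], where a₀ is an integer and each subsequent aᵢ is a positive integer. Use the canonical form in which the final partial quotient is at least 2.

8 = 2·3 + 2, so a_0 = 2
3 = 1·2 + 1, so a_1 = 1
2 = 2·1 + 0, so a_2 = 2

[2; 1, 2]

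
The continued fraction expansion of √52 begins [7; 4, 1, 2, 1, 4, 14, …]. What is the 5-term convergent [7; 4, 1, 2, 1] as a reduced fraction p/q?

137/19

Start with 1.
2 + 1/(1/1) = 2 + 1/1 = 3/1
1 + 1/(3/1) = 1 + 1/3 = 4/3
4 + 1/(4/3) = 4 + 3/4 = 19/4
7 + 1/(19/4) = 7 + 4/19 = 137/19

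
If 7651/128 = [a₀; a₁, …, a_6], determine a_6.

7651 = 59·128 + 99, so a_0 = 59
128 = 1·99 + 29, so a_1 = 1
99 = 3·29 + 12, so a_2 = 3
29 = 2·12 + 5, so a_3 = 2
12 = 2·5 + 2, so a_4 = 2
5 = 2·2 + 1, so a_5 = 2
2 = 2·1 + 0, so a_6 = 2

2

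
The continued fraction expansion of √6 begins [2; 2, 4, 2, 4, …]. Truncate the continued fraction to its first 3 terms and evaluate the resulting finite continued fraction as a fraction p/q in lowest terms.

Start with 4.
2 + 1/(4/1) = 2 + 1/4 = 9/4
2 + 1/(9/4) = 2 + 4/9 = 22/9

22/9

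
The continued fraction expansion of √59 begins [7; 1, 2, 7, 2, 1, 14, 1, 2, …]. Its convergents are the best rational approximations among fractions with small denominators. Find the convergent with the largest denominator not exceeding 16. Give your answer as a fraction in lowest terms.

List convergents until the denominator exceeds the bound:
a_0 = 7: 7/1  (≤ bound)
a_1 = 1: 8/1  (≤ bound)
a_2 = 2: 23/3  (≤ bound)
a_3 = 7: 169/22  (> 16, stop)

23/3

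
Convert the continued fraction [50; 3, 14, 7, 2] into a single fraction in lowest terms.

Start with 2.
7 + 1/(2/1) = 7 + 1/2 = 15/2
14 + 1/(15/2) = 14 + 2/15 = 212/15
3 + 1/(212/15) = 3 + 15/212 = 651/212
50 + 1/(651/212) = 50 + 212/651 = 32762/651

32762/651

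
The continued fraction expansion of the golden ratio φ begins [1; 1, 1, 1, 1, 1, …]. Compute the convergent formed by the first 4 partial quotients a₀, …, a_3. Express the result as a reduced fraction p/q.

Start with 1.
1 + 1/(1/1) = 1 + 1/1 = 2/1
1 + 1/(2/1) = 1 + 1/2 = 3/2
1 + 1/(3/2) = 1 + 2/3 = 5/3

5/3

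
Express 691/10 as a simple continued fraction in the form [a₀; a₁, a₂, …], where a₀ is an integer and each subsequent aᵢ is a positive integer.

⌊691/10⌋ = 69, remainder 1
⌊10/1⌋ = 10, remainder 0

[69; 10]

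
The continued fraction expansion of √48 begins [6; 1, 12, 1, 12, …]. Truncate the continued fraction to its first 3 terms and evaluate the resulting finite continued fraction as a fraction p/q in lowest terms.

90/13

Work from the innermost term outward:
Start with 12.
1 + 1/(12/1) = 1 + 1/12 = 13/12
6 + 1/(13/12) = 6 + 12/13 = 90/13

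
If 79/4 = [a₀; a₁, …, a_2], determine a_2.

Apply division with remainder until the remainder is 0:
79 ÷ 4 → quotient 19, remainder 3
4 ÷ 3 → quotient 1, remainder 1
3 ÷ 1 → quotient 3, remainder 0

3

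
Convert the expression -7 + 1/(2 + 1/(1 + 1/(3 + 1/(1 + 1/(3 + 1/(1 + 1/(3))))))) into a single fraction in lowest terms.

Start with 3.
1 + 1/(3/1) = 1 + 1/3 = 4/3
3 + 1/(4/3) = 3 + 3/4 = 15/4
1 + 1/(15/4) = 1 + 4/15 = 19/15
3 + 1/(19/15) = 3 + 15/19 = 72/19
1 + 1/(72/19) = 1 + 19/72 = 91/72
2 + 1/(91/72) = 2 + 72/91 = 254/91
-7 + 1/(254/91) = -7 + 91/254 = -1687/254

-1687/254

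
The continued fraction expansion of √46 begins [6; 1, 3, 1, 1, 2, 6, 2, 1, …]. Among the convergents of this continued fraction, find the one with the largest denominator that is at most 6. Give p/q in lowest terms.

34/5

a_0 = 6: 6/1  (≤ bound)
a_1 = 1: 7/1  (≤ bound)
a_2 = 3: 27/4  (≤ bound)
a_3 = 1: 34/5  (≤ bound)
a_4 = 1: 61/9  (> 6, stop)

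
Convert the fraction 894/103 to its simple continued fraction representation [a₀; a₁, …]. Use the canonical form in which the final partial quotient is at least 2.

[8; 1, 2, 8, 4]

Run the Euclidean algorithm, recording each quotient:
894 ÷ 103 → quotient 8, remainder 70
103 ÷ 70 → quotient 1, remainder 33
70 ÷ 33 → quotient 2, remainder 4
33 ÷ 4 → quotient 8, remainder 1
4 ÷ 1 → quotient 4, remainder 0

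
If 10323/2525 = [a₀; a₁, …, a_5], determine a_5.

⌊10323/2525⌋ = 4, remainder 223
⌊2525/223⌋ = 11, remainder 72
⌊223/72⌋ = 3, remainder 7
⌊72/7⌋ = 10, remainder 2
⌊7/2⌋ = 3, remainder 1
⌊2/1⌋ = 2, remainder 0

2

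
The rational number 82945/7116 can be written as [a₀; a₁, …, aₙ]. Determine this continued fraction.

[11; 1, 1, 1, 9, 1, 7, 28]

82945 = 11·7116 + 4669, so a_0 = 11
7116 = 1·4669 + 2447, so a_1 = 1
4669 = 1·2447 + 2222, so a_2 = 1
2447 = 1·2222 + 225, so a_3 = 1
2222 = 9·225 + 197, so a_4 = 9
225 = 1·197 + 28, so a_5 = 1
197 = 7·28 + 1, so a_6 = 7
28 = 28·1 + 0, so a_7 = 28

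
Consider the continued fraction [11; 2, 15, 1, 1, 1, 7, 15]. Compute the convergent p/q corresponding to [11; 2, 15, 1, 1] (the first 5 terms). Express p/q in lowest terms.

735/64

Use the convergent recurrence hₖ = aₖ·hₖ₋₁ + hₖ₋₂ (and likewise for the denominators kₖ):
a_0 = 11: 11/1
a_1 = 2: 23/2
a_2 = 15: 356/31
a_3 = 1: 379/33
a_4 = 1: 735/64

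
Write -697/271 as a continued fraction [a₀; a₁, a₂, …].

Run the Euclidean algorithm, recording each quotient:
-697 = -3·271 + 116, so a_0 = -3
271 = 2·116 + 39, so a_1 = 2
116 = 2·39 + 38, so a_2 = 2
39 = 1·38 + 1, so a_3 = 1
38 = 38·1 + 0, so a_4 = 38

[-3; 2, 2, 1, 38]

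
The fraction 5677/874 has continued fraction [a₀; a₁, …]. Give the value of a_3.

5677 ÷ 874 → quotient 6, remainder 433
874 ÷ 433 → quotient 2, remainder 8
433 ÷ 8 → quotient 54, remainder 1
8 ÷ 1 → quotient 8, remainder 0

8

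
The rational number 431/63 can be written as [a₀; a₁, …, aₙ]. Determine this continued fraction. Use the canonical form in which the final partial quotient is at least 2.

⌊431/63⌋ = 6, remainder 53
⌊63/53⌋ = 1, remainder 10
⌊53/10⌋ = 5, remainder 3
⌊10/3⌋ = 3, remainder 1
⌊3/1⌋ = 3, remainder 0

[6; 1, 5, 3, 3]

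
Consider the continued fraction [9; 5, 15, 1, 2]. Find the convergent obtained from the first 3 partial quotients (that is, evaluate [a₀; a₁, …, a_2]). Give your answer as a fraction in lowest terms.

699/76

Build up convergents one term at a time:
a_0 = 9: 9/1
a_1 = 5: 46/5
a_2 = 15: 699/76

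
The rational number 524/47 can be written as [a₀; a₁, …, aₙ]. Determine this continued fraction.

[11; 6, 1, 2, 2]

⌊524/47⌋ = 11, remainder 7
⌊47/7⌋ = 6, remainder 5
⌊7/5⌋ = 1, remainder 2
⌊5/2⌋ = 2, remainder 1
⌊2/1⌋ = 2, remainder 0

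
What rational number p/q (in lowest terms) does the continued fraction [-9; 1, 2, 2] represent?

-58/7

Use the convergent recurrence hₖ = aₖ·hₖ₋₁ + hₖ₋₂ (and likewise for the denominators kₖ):
a_0 = -9: -9/1
a_1 = 1: -8/1
a_2 = 2: -25/3
a_3 = 2: -58/7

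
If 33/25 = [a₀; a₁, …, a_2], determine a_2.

8

⌊33/25⌋ = 1, remainder 8
⌊25/8⌋ = 3, remainder 1
⌊8/1⌋ = 8, remainder 0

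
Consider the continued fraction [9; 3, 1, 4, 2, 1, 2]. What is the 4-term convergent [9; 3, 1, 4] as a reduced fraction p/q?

176/19

Compute successive convergents:
a_0 = 9: 9/1
a_1 = 3: 28/3
a_2 = 1: 37/4
a_3 = 4: 176/19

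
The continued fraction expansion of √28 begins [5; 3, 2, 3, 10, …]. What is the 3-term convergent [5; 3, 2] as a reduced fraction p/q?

Start with 2.
3 + 1/(2/1) = 3 + 1/2 = 7/2
5 + 1/(7/2) = 5 + 2/7 = 37/7

37/7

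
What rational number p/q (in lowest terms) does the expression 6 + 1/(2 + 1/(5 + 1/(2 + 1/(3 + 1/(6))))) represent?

3371/522

Use the convergent recurrence hₖ = aₖ·hₖ₋₁ + hₖ₋₂ (and likewise for the denominators kₖ):
a_0 = 6: 6/1
a_1 = 2: 13/2
a_2 = 5: 71/11
a_3 = 2: 155/24
a_4 = 3: 536/83
a_5 = 6: 3371/522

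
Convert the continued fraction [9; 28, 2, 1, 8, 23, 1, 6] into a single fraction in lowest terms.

1117429/123674

a_0 = 9: 9/1
a_1 = 28: 253/28
a_2 = 2: 515/57
a_3 = 1: 768/85
a_4 = 8: 6659/737
a_5 = 23: 153925/17036
a_6 = 1: 160584/17773
a_7 = 6: 1117429/123674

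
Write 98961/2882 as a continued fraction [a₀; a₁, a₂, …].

⌊98961/2882⌋ = 34, remainder 973
⌊2882/973⌋ = 2, remainder 936
⌊973/936⌋ = 1, remainder 37
⌊936/37⌋ = 25, remainder 11
⌊37/11⌋ = 3, remainder 4
⌊11/4⌋ = 2, remainder 3
⌊4/3⌋ = 1, remainder 1
⌊3/1⌋ = 3, remainder 0

[34; 2, 1, 25, 3, 2, 1, 3]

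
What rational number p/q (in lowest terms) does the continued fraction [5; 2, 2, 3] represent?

92/17

Use the convergent recurrence hₖ = aₖ·hₖ₋₁ + hₖ₋₂ (and likewise for the denominators kₖ):
a_0 = 5: 5/1
a_1 = 2: 11/2
a_2 = 2: 27/5
a_3 = 3: 92/17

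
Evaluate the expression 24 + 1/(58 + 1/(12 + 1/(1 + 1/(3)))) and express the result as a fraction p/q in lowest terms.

71139/2962

a_0 = 24: 24/1
a_1 = 58: 1393/58
a_2 = 12: 16740/697
a_3 = 1: 18133/755
a_4 = 3: 71139/2962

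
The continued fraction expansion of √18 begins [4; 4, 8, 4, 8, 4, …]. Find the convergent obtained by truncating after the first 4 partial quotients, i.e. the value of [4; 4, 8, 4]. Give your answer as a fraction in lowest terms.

Start with 4.
8 + 1/(4/1) = 8 + 1/4 = 33/4
4 + 1/(33/4) = 4 + 4/33 = 136/33
4 + 1/(136/33) = 4 + 33/136 = 577/136

577/136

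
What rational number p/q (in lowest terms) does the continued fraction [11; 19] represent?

210/19

Use the convergent recurrence hₖ = aₖ·hₖ₋₁ + hₖ₋₂ (and likewise for the denominators kₖ):
a_0 = 11: 11/1
a_1 = 19: 210/19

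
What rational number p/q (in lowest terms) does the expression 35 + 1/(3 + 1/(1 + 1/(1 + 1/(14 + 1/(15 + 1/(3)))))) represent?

166295/4713

Collapse the nested fraction from the inside out:
Start with 3.
15 + 1/(3/1) = 15 + 1/3 = 46/3
14 + 1/(46/3) = 14 + 3/46 = 647/46
1 + 1/(647/46) = 1 + 46/647 = 693/647
1 + 1/(693/647) = 1 + 647/693 = 1340/693
3 + 1/(1340/693) = 3 + 693/1340 = 4713/1340
35 + 1/(4713/1340) = 35 + 1340/4713 = 166295/4713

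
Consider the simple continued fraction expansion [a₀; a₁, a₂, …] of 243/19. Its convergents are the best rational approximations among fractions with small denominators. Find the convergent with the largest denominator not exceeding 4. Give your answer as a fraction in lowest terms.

a_0 = 12: 12/1  (≤ bound)
a_1 = 1: 13/1  (≤ bound)
a_2 = 3: 51/4  (≤ bound)
a_3 = 1: 64/5  (> 4, stop)

51/4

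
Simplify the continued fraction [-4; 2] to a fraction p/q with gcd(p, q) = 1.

Starting at the tail and folding back:
Start with 2.
-4 + 1/(2/1) = -4 + 1/2 = -7/2

-7/2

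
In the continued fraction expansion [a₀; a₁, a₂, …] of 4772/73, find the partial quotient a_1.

2

4772 ÷ 73 → quotient 65, remainder 27
73 ÷ 27 → quotient 2, remainder 19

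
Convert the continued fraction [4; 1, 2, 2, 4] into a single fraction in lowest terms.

146/31

Start with 4.
2 + 1/(4/1) = 2 + 1/4 = 9/4
2 + 1/(9/4) = 2 + 4/9 = 22/9
1 + 1/(22/9) = 1 + 9/22 = 31/22
4 + 1/(31/22) = 4 + 22/31 = 146/31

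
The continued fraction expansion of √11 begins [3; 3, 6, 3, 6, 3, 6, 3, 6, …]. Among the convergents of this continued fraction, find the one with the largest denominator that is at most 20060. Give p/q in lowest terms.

List convergents until the denominator exceeds the bound:
a_0 = 3: 3/1  (≤ bound)
a_1 = 3: 10/3  (≤ bound)
a_2 = 6: 63/19  (≤ bound)
a_3 = 3: 199/60  (≤ bound)
a_4 = 6: 1257/379  (≤ bound)
a_5 = 3: 3970/1197  (≤ bound)
a_6 = 6: 25077/7561  (≤ bound)
a_7 = 3: 79201/23880  (> 20060, stop)

25077/7561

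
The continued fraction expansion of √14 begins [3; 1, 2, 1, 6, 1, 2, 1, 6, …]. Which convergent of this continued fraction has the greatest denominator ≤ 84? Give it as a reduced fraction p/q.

116/31

List convergents until the denominator exceeds the bound:
a_0 = 3: 3/1  (≤ bound)
a_1 = 1: 4/1  (≤ bound)
a_2 = 2: 11/3  (≤ bound)
a_3 = 1: 15/4  (≤ bound)
a_4 = 6: 101/27  (≤ bound)
a_5 = 1: 116/31  (≤ bound)
a_6 = 2: 333/89  (> 84, stop)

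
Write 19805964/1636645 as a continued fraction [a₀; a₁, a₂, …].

19805964 = 12·1636645 + 166224, so a_0 = 12
1636645 = 9·166224 + 140629, so a_1 = 9
166224 = 1·140629 + 25595, so a_2 = 1
140629 = 5·25595 + 12654, so a_3 = 5
25595 = 2·12654 + 287, so a_4 = 2
12654 = 44·287 + 26, so a_5 = 44
287 = 11·26 + 1, so a_6 = 11
26 = 26·1 + 0, so a_7 = 26

[12; 9, 1, 5, 2, 44, 11, 26]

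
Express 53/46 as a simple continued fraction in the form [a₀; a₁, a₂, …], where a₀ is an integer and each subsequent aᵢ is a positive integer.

⌊53/46⌋ = 1, remainder 7
⌊46/7⌋ = 6, remainder 4
⌊7/4⌋ = 1, remainder 3
⌊4/3⌋ = 1, remainder 1
⌊3/1⌋ = 3, remainder 0

[1; 6, 1, 1, 3]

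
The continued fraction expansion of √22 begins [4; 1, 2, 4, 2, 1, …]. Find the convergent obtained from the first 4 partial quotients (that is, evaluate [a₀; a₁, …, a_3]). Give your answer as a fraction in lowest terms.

a_0 = 4: 4/1
a_1 = 1: 5/1
a_2 = 2: 14/3
a_3 = 4: 61/13

61/13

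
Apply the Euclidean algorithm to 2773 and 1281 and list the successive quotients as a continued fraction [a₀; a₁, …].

[2; 6, 14, 15]

⌊2773/1281⌋ = 2, remainder 211
⌊1281/211⌋ = 6, remainder 15
⌊211/15⌋ = 14, remainder 1
⌊15/1⌋ = 15, remainder 0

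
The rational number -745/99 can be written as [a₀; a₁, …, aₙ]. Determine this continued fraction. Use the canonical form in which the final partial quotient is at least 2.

Apply division with remainder until the remainder is 0:
-745 ÷ 99 → quotient -8, remainder 47
99 ÷ 47 → quotient 2, remainder 5
47 ÷ 5 → quotient 9, remainder 2
5 ÷ 2 → quotient 2, remainder 1
2 ÷ 1 → quotient 2, remainder 0

[-8; 2, 9, 2, 2]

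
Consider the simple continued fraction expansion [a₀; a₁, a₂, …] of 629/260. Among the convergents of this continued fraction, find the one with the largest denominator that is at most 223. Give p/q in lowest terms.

75/31

a_0 = 2: 2/1  (≤ bound)
a_1 = 2: 5/2  (≤ bound)
a_2 = 2: 12/5  (≤ bound)
a_3 = 1: 17/7  (≤ bound)
a_4 = 1: 29/12  (≤ bound)
a_5 = 2: 75/31  (≤ bound)
a_6 = 8: 629/260  (> 223, stop)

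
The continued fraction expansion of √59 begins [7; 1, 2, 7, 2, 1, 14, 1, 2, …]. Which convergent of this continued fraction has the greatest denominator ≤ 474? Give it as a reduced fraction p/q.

a_0 = 7: 7/1  (≤ bound)
a_1 = 1: 8/1  (≤ bound)
a_2 = 2: 23/3  (≤ bound)
a_3 = 7: 169/22  (≤ bound)
a_4 = 2: 361/47  (≤ bound)
a_5 = 1: 530/69  (≤ bound)
a_6 = 14: 7781/1013  (> 474, stop)

530/69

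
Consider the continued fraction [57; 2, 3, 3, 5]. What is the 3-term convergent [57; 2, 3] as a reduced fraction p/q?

402/7

Compute successive convergents:
a_0 = 57: 57/1
a_1 = 2: 115/2
a_2 = 3: 402/7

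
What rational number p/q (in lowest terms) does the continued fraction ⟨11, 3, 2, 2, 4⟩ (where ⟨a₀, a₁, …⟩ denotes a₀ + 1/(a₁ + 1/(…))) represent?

847/75

Start with 4.
2 + 1/(4/1) = 2 + 1/4 = 9/4
2 + 1/(9/4) = 2 + 4/9 = 22/9
3 + 1/(22/9) = 3 + 9/22 = 75/22
11 + 1/(75/22) = 11 + 22/75 = 847/75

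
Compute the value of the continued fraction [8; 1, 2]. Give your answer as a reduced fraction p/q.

26/3

a_0 = 8: 8/1
a_1 = 1: 9/1
a_2 = 2: 26/3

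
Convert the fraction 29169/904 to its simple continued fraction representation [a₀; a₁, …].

[32; 3, 1, 3, 60]

Apply division with remainder until the remainder is 0:
⌊29169/904⌋ = 32, remainder 241
⌊904/241⌋ = 3, remainder 181
⌊241/181⌋ = 1, remainder 60
⌊181/60⌋ = 3, remainder 1
⌊60/1⌋ = 60, remainder 0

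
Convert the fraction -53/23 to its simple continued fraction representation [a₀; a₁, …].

[-3; 1, 2, 3, 2]

⌊-53/23⌋ = -3, remainder 16
⌊23/16⌋ = 1, remainder 7
⌊16/7⌋ = 2, remainder 2
⌊7/2⌋ = 3, remainder 1
⌊2/1⌋ = 2, remainder 0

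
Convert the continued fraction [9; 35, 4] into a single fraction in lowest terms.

a_0 = 9: 9/1
a_1 = 35: 316/35
a_2 = 4: 1273/141

1273/141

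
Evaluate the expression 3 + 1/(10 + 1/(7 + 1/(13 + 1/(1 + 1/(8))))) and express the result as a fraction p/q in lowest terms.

27779/8965

Start with 8.
1 + 1/(8/1) = 1 + 1/8 = 9/8
13 + 1/(9/8) = 13 + 8/9 = 125/9
7 + 1/(125/9) = 7 + 9/125 = 884/125
10 + 1/(884/125) = 10 + 125/884 = 8965/884
3 + 1/(8965/884) = 3 + 884/8965 = 27779/8965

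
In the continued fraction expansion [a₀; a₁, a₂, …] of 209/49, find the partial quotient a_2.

⌊209/49⌋ = 4, remainder 13
⌊49/13⌋ = 3, remainder 10
⌊13/10⌋ = 1, remainder 3

1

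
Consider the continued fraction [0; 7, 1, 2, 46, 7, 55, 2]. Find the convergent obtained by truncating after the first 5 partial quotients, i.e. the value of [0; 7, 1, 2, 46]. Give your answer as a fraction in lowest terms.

Collapse the nested fraction from the inside out:
Start with 46.
2 + 1/(46/1) = 2 + 1/46 = 93/46
1 + 1/(93/46) = 1 + 46/93 = 139/93
7 + 1/(139/93) = 7 + 93/139 = 1066/139
0 + 1/(1066/139) = 0 + 139/1066 = 139/1066

139/1066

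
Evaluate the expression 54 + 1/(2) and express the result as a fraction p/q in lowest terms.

109/2

Collapse the nested fraction from the inside out:
Start with 2.
54 + 1/(2/1) = 54 + 1/2 = 109/2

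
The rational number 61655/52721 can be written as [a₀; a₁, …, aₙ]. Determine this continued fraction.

Repeatedly divide and take the remainder:
⌊61655/52721⌋ = 1, remainder 8934
⌊52721/8934⌋ = 5, remainder 8051
⌊8934/8051⌋ = 1, remainder 883
⌊8051/883⌋ = 9, remainder 104
⌊883/104⌋ = 8, remainder 51
⌊104/51⌋ = 2, remainder 2
⌊51/2⌋ = 25, remainder 1
⌊2/1⌋ = 2, remainder 0

[1; 5, 1, 9, 8, 2, 25, 2]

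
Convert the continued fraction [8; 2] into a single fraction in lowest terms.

17/2

Use the convergent recurrence hₖ = aₖ·hₖ₋₁ + hₖ₋₂ (and likewise for the denominators kₖ):
a_0 = 8: 8/1
a_1 = 2: 17/2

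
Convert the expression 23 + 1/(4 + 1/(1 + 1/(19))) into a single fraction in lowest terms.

Compute successive convergents:
a_0 = 23: 23/1
a_1 = 4: 93/4
a_2 = 1: 116/5
a_3 = 19: 2297/99

2297/99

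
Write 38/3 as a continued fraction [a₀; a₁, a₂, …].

[12; 1, 2]

38 ÷ 3 → quotient 12, remainder 2
3 ÷ 2 → quotient 1, remainder 1
2 ÷ 1 → quotient 2, remainder 0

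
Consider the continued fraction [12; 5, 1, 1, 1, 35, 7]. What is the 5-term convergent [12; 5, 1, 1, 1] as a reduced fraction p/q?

a_0 = 12: 12/1
a_1 = 5: 61/5
a_2 = 1: 73/6
a_3 = 1: 134/11
a_4 = 1: 207/17

207/17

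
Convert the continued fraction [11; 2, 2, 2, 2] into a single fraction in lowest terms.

Start with 2.
2 + 1/(2/1) = 2 + 1/2 = 5/2
2 + 1/(5/2) = 2 + 2/5 = 12/5
2 + 1/(12/5) = 2 + 5/12 = 29/12
11 + 1/(29/12) = 11 + 12/29 = 331/29

331/29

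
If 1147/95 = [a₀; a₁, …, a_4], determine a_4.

3

⌊1147/95⌋ = 12, remainder 7
⌊95/7⌋ = 13, remainder 4
⌊7/4⌋ = 1, remainder 3
⌊4/3⌋ = 1, remainder 1
⌊3/1⌋ = 3, remainder 0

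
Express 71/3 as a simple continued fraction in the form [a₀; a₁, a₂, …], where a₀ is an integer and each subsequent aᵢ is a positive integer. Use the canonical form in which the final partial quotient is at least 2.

[23; 1, 2]

71 = 23·3 + 2, so a_0 = 23
3 = 1·2 + 1, so a_1 = 1
2 = 2·1 + 0, so a_2 = 2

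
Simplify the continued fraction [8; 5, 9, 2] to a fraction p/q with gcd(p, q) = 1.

795/97

Start with 2.
9 + 1/(2/1) = 9 + 1/2 = 19/2
5 + 1/(19/2) = 5 + 2/19 = 97/19
8 + 1/(97/19) = 8 + 19/97 = 795/97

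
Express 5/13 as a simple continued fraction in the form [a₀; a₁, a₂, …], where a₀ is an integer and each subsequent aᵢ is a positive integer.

⌊5/13⌋ = 0, remainder 5
⌊13/5⌋ = 2, remainder 3
⌊5/3⌋ = 1, remainder 2
⌊3/2⌋ = 1, remainder 1
⌊2/1⌋ = 2, remainder 0

[0; 2, 1, 1, 2]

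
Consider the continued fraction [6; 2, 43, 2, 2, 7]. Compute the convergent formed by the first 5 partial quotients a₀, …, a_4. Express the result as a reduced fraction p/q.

Work from the innermost term outward:
Start with 2.
2 + 1/(2/1) = 2 + 1/2 = 5/2
43 + 1/(5/2) = 43 + 2/5 = 217/5
2 + 1/(217/5) = 2 + 5/217 = 439/217
6 + 1/(439/217) = 6 + 217/439 = 2851/439

2851/439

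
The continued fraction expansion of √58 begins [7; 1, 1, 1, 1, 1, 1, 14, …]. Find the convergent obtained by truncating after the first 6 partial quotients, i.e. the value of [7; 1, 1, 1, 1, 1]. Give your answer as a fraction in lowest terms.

a_0 = 7: 7/1
a_1 = 1: 8/1
a_2 = 1: 15/2
a_3 = 1: 23/3
a_4 = 1: 38/5
a_5 = 1: 61/8

61/8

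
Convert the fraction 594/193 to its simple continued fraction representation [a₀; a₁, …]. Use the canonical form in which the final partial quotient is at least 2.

[3; 12, 1, 6, 2]

594 = 3·193 + 15, so a_0 = 3
193 = 12·15 + 13, so a_1 = 12
15 = 1·13 + 2, so a_2 = 1
13 = 6·2 + 1, so a_3 = 6
2 = 2·1 + 0, so a_4 = 2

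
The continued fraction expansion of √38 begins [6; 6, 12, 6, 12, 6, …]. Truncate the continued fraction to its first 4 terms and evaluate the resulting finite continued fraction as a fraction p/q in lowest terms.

a_0 = 6: 6/1
a_1 = 6: 37/6
a_2 = 12: 450/73
a_3 = 6: 2737/444

2737/444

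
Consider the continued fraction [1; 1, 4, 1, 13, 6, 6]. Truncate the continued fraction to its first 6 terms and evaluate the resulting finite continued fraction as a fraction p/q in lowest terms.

Use the convergent recurrence hₖ = aₖ·hₖ₋₁ + hₖ₋₂ (and likewise for the denominators kₖ):
a_0 = 1: 1/1
a_1 = 1: 2/1
a_2 = 4: 9/5
a_3 = 1: 11/6
a_4 = 13: 152/83
a_5 = 6: 923/504

923/504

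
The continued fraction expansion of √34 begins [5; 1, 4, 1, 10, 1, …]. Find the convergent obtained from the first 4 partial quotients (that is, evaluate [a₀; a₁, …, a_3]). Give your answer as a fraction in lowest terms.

35/6

Work from the innermost term outward:
Start with 1.
4 + 1/(1/1) = 4 + 1/1 = 5/1
1 + 1/(5/1) = 1 + 1/5 = 6/5
5 + 1/(6/5) = 5 + 5/6 = 35/6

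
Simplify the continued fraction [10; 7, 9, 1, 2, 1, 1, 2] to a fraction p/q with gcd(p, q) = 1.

Use the convergent recurrence hₖ = aₖ·hₖ₋₁ + hₖ₋₂ (and likewise for the denominators kₖ):
a_0 = 10: 10/1
a_1 = 7: 71/7
a_2 = 9: 649/64
a_3 = 1: 720/71
a_4 = 2: 2089/206
a_5 = 1: 2809/277
a_6 = 1: 4898/483
a_7 = 2: 12605/1243

12605/1243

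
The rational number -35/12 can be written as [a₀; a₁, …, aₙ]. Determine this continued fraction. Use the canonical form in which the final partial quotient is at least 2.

[-3; 12]

⌊-35/12⌋ = -3, remainder 1
⌊12/1⌋ = 12, remainder 0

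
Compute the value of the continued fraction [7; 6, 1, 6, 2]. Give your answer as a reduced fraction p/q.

Use the convergent recurrence hₖ = aₖ·hₖ₋₁ + hₖ₋₂ (and likewise for the denominators kₖ):
a_0 = 7: 7/1
a_1 = 6: 43/6
a_2 = 1: 50/7
a_3 = 6: 343/48
a_4 = 2: 736/103

736/103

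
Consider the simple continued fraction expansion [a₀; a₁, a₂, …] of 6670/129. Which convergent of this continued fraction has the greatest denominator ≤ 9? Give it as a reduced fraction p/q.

362/7

a_0 = 51: 51/1  (≤ bound)
a_1 = 1: 52/1  (≤ bound)
a_2 = 2: 155/3  (≤ bound)
a_3 = 2: 362/7  (≤ bound)
a_4 = 1: 517/10  (> 9, stop)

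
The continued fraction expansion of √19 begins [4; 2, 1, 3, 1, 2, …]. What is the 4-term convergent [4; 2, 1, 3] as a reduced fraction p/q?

a_0 = 4: 4/1
a_1 = 2: 9/2
a_2 = 1: 13/3
a_3 = 3: 48/11

48/11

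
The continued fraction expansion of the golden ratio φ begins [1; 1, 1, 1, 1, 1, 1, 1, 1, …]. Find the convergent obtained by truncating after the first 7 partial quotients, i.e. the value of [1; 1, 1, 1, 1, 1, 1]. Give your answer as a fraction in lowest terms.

Use the convergent recurrence hₖ = aₖ·hₖ₋₁ + hₖ₋₂ (and likewise for the denominators kₖ):
a_0 = 1: 1/1
a_1 = 1: 2/1
a_2 = 1: 3/2
a_3 = 1: 5/3
a_4 = 1: 8/5
a_5 = 1: 13/8
a_6 = 1: 21/13

21/13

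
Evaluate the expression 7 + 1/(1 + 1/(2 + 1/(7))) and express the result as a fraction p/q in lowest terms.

169/22

Work from the innermost term outward:
Start with 7.
2 + 1/(7/1) = 2 + 1/7 = 15/7
1 + 1/(15/7) = 1 + 7/15 = 22/15
7 + 1/(22/15) = 7 + 15/22 = 169/22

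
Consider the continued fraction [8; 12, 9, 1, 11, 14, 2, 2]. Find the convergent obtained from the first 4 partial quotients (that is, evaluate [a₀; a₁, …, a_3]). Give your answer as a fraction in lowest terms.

a_0 = 8: 8/1
a_1 = 12: 97/12
a_2 = 9: 881/109
a_3 = 1: 978/121

978/121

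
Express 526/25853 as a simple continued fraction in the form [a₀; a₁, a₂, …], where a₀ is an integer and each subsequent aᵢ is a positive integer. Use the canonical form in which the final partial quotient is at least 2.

526 ÷ 25853 → quotient 0, remainder 526
25853 ÷ 526 → quotient 49, remainder 79
526 ÷ 79 → quotient 6, remainder 52
79 ÷ 52 → quotient 1, remainder 27
52 ÷ 27 → quotient 1, remainder 25
27 ÷ 25 → quotient 1, remainder 2
25 ÷ 2 → quotient 12, remainder 1
2 ÷ 1 → quotient 2, remainder 0

[0; 49, 6, 1, 1, 1, 12, 2]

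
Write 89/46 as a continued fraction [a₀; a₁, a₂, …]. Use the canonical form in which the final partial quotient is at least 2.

⌊89/46⌋ = 1, remainder 43
⌊46/43⌋ = 1, remainder 3
⌊43/3⌋ = 14, remainder 1
⌊3/1⌋ = 3, remainder 0

[1; 1, 14, 3]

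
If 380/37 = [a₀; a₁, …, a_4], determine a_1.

3

380 = 10·37 + 10, so a_0 = 10
37 = 3·10 + 7, so a_1 = 3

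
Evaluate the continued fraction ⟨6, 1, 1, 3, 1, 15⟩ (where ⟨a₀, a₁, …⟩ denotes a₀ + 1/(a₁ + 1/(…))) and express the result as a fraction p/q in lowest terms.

931/142

Use the convergent recurrence hₖ = aₖ·hₖ₋₁ + hₖ₋₂ (and likewise for the denominators kₖ):
a_0 = 6: 6/1
a_1 = 1: 7/1
a_2 = 1: 13/2
a_3 = 3: 46/7
a_4 = 1: 59/9
a_5 = 15: 931/142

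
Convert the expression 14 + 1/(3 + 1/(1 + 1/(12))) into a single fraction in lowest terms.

Work from the innermost term outward:
Start with 12.
1 + 1/(12/1) = 1 + 1/12 = 13/12
3 + 1/(13/12) = 3 + 12/13 = 51/13
14 + 1/(51/13) = 14 + 13/51 = 727/51

727/51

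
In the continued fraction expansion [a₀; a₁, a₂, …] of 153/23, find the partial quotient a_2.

⌊153/23⌋ = 6, remainder 15
⌊23/15⌋ = 1, remainder 8
⌊15/8⌋ = 1, remainder 7

1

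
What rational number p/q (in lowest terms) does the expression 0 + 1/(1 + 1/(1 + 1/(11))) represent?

12/23

Start with 11.
1 + 1/(11/1) = 1 + 1/11 = 12/11
1 + 1/(12/11) = 1 + 11/12 = 23/12
0 + 1/(23/12) = 0 + 12/23 = 12/23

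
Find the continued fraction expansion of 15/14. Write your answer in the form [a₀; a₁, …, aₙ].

[1; 14]

15 ÷ 14 → quotient 1, remainder 1
14 ÷ 1 → quotient 14, remainder 0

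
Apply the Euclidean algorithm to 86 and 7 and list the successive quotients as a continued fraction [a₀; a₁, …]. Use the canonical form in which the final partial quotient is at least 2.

[12; 3, 2]

86 = 12·7 + 2, so a_0 = 12
7 = 3·2 + 1, so a_1 = 3
2 = 2·1 + 0, so a_2 = 2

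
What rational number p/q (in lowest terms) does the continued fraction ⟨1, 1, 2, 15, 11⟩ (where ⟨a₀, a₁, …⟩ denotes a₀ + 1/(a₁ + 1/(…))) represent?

852/509

Start with 11.
15 + 1/(11/1) = 15 + 1/11 = 166/11
2 + 1/(166/11) = 2 + 11/166 = 343/166
1 + 1/(343/166) = 1 + 166/343 = 509/343
1 + 1/(509/343) = 1 + 343/509 = 852/509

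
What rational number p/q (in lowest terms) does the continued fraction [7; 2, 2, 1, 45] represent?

2377/320

Start with 45.
1 + 1/(45/1) = 1 + 1/45 = 46/45
2 + 1/(46/45) = 2 + 45/46 = 137/46
2 + 1/(137/46) = 2 + 46/137 = 320/137
7 + 1/(320/137) = 7 + 137/320 = 2377/320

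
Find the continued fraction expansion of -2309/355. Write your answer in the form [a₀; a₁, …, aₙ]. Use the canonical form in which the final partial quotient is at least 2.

[-7; 2, 58, 1, 2]

-2309 = -7·355 + 176, so a_0 = -7
355 = 2·176 + 3, so a_1 = 2
176 = 58·3 + 2, so a_2 = 58
3 = 1·2 + 1, so a_3 = 1
2 = 2·1 + 0, so a_4 = 2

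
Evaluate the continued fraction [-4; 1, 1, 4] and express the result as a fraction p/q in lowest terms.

Start with 4.
1 + 1/(4/1) = 1 + 1/4 = 5/4
1 + 1/(5/4) = 1 + 4/5 = 9/5
-4 + 1/(9/5) = -4 + 5/9 = -31/9

-31/9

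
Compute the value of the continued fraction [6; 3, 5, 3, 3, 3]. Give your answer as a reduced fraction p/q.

3523/558

Collapse the nested fraction from the inside out:
Start with 3.
3 + 1/(3/1) = 3 + 1/3 = 10/3
3 + 1/(10/3) = 3 + 3/10 = 33/10
5 + 1/(33/10) = 5 + 10/33 = 175/33
3 + 1/(175/33) = 3 + 33/175 = 558/175
6 + 1/(558/175) = 6 + 175/558 = 3523/558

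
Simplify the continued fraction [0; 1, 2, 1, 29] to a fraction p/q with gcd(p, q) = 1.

a_0 = 0: 0/1
a_1 = 1: 1/1
a_2 = 2: 2/3
a_3 = 1: 3/4
a_4 = 29: 89/119

89/119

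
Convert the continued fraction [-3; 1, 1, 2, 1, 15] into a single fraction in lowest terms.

Start with 15.
1 + 1/(15/1) = 1 + 1/15 = 16/15
2 + 1/(16/15) = 2 + 15/16 = 47/16
1 + 1/(47/16) = 1 + 16/47 = 63/47
1 + 1/(63/47) = 1 + 47/63 = 110/63
-3 + 1/(110/63) = -3 + 63/110 = -267/110

-267/110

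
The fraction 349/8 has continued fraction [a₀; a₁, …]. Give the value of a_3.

Run the Euclidean algorithm, recording each quotient:
⌊349/8⌋ = 43, remainder 5
⌊8/5⌋ = 1, remainder 3
⌊5/3⌋ = 1, remainder 2
⌊3/2⌋ = 1, remainder 1

1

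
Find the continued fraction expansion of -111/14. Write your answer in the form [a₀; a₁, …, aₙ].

[-8; 14]

⌊-111/14⌋ = -8, remainder 1
⌊14/1⌋ = 14, remainder 0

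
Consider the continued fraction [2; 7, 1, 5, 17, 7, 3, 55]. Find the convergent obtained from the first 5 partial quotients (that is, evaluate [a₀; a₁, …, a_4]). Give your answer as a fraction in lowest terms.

1717/807

a_0 = 2: 2/1
a_1 = 7: 15/7
a_2 = 1: 17/8
a_3 = 5: 100/47
a_4 = 17: 1717/807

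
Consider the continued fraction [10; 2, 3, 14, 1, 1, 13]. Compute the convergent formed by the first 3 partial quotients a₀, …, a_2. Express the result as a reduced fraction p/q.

73/7

Start with 3.
2 + 1/(3/1) = 2 + 1/3 = 7/3
10 + 1/(7/3) = 10 + 3/7 = 73/7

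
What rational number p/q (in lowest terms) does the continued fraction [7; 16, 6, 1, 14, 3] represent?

36369/5150

Start with 3.
14 + 1/(3/1) = 14 + 1/3 = 43/3
1 + 1/(43/3) = 1 + 3/43 = 46/43
6 + 1/(46/43) = 6 + 43/46 = 319/46
16 + 1/(319/46) = 16 + 46/319 = 5150/319
7 + 1/(5150/319) = 7 + 319/5150 = 36369/5150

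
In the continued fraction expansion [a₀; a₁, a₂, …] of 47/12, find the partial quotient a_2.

47 = 3·12 + 11, so a_0 = 3
12 = 1·11 + 1, so a_1 = 1
11 = 11·1 + 0, so a_2 = 11

11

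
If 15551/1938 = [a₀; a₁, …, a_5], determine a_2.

15551 = 8·1938 + 47, so a_0 = 8
1938 = 41·47 + 11, so a_1 = 41
47 = 4·11 + 3, so a_2 = 4

4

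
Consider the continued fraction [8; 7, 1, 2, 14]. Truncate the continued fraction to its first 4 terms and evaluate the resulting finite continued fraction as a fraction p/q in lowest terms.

187/23

Starting at the tail and folding back:
Start with 2.
1 + 1/(2/1) = 1 + 1/2 = 3/2
7 + 1/(3/2) = 7 + 2/3 = 23/3
8 + 1/(23/3) = 8 + 3/23 = 187/23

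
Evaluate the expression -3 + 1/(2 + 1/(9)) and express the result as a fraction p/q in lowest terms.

-48/19

Build up convergents one term at a time:
a_0 = -3: -3/1
a_1 = 2: -5/2
a_2 = 9: -48/19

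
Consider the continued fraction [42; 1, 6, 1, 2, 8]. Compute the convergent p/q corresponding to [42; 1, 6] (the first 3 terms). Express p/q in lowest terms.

a_0 = 42: 42/1
a_1 = 1: 43/1
a_2 = 6: 300/7

300/7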